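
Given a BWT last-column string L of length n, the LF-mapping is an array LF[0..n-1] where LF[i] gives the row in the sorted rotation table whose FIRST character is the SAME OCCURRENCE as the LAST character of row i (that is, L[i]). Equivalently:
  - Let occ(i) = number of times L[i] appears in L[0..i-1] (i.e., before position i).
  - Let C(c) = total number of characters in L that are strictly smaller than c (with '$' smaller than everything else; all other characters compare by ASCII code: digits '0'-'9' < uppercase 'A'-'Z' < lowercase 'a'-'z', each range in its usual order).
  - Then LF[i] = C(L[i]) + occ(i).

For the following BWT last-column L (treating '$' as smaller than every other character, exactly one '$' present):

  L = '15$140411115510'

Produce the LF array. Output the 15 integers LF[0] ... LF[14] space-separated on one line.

Char counts: '$':1, '0':2, '1':7, '4':2, '5':3
C (first-col start): C('$')=0, C('0')=1, C('1')=3, C('4')=10, C('5')=12
L[0]='1': occ=0, LF[0]=C('1')+0=3+0=3
L[1]='5': occ=0, LF[1]=C('5')+0=12+0=12
L[2]='$': occ=0, LF[2]=C('$')+0=0+0=0
L[3]='1': occ=1, LF[3]=C('1')+1=3+1=4
L[4]='4': occ=0, LF[4]=C('4')+0=10+0=10
L[5]='0': occ=0, LF[5]=C('0')+0=1+0=1
L[6]='4': occ=1, LF[6]=C('4')+1=10+1=11
L[7]='1': occ=2, LF[7]=C('1')+2=3+2=5
L[8]='1': occ=3, LF[8]=C('1')+3=3+3=6
L[9]='1': occ=4, LF[9]=C('1')+4=3+4=7
L[10]='1': occ=5, LF[10]=C('1')+5=3+5=8
L[11]='5': occ=1, LF[11]=C('5')+1=12+1=13
L[12]='5': occ=2, LF[12]=C('5')+2=12+2=14
L[13]='1': occ=6, LF[13]=C('1')+6=3+6=9
L[14]='0': occ=1, LF[14]=C('0')+1=1+1=2

Answer: 3 12 0 4 10 1 11 5 6 7 8 13 14 9 2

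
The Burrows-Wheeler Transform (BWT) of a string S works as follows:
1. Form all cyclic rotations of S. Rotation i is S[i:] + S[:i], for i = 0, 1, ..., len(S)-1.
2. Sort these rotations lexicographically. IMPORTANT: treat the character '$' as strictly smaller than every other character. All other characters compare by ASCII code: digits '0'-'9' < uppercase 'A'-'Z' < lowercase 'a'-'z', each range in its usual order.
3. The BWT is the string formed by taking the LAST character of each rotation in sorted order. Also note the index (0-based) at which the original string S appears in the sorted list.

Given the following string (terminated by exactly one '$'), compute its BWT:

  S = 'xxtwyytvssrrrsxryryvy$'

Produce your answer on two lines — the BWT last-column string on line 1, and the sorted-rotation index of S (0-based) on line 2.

Answer: ysrrxysvryxtytsx$vryrw
16

Derivation:
All 22 rotations (rotation i = S[i:]+S[:i]):
  rot[0] = xxtwyytvssrrrsxryryvy$
  rot[1] = xtwyytvssrrrsxryryvy$x
  rot[2] = twyytvssrrrsxryryvy$xx
  rot[3] = wyytvssrrrsxryryvy$xxt
  rot[4] = yytvssrrrsxryryvy$xxtw
  rot[5] = ytvssrrrsxryryvy$xxtwy
  rot[6] = tvssrrrsxryryvy$xxtwyy
  rot[7] = vssrrrsxryryvy$xxtwyyt
  rot[8] = ssrrrsxryryvy$xxtwyytv
  rot[9] = srrrsxryryvy$xxtwyytvs
  rot[10] = rrrsxryryvy$xxtwyytvss
  rot[11] = rrsxryryvy$xxtwyytvssr
  rot[12] = rsxryryvy$xxtwyytvssrr
  rot[13] = sxryryvy$xxtwyytvssrrr
  rot[14] = xryryvy$xxtwyytvssrrrs
  rot[15] = ryryvy$xxtwyytvssrrrsx
  rot[16] = yryvy$xxtwyytvssrrrsxr
  rot[17] = ryvy$xxtwyytvssrrrsxry
  rot[18] = yvy$xxtwyytvssrrrsxryr
  rot[19] = vy$xxtwyytvssrrrsxryry
  rot[20] = y$xxtwyytvssrrrsxryryv
  rot[21] = $xxtwyytvssrrrsxryryvy
Sorted (with $ < everything):
  sorted[0] = $xxtwyytvssrrrsxryryvy  (last char: 'y')
  sorted[1] = rrrsxryryvy$xxtwyytvss  (last char: 's')
  sorted[2] = rrsxryryvy$xxtwyytvssr  (last char: 'r')
  sorted[3] = rsxryryvy$xxtwyytvssrr  (last char: 'r')
  sorted[4] = ryryvy$xxtwyytvssrrrsx  (last char: 'x')
  sorted[5] = ryvy$xxtwyytvssrrrsxry  (last char: 'y')
  sorted[6] = srrrsxryryvy$xxtwyytvs  (last char: 's')
  sorted[7] = ssrrrsxryryvy$xxtwyytv  (last char: 'v')
  sorted[8] = sxryryvy$xxtwyytvssrrr  (last char: 'r')
  sorted[9] = tvssrrrsxryryvy$xxtwyy  (last char: 'y')
  sorted[10] = twyytvssrrrsxryryvy$xx  (last char: 'x')
  sorted[11] = vssrrrsxryryvy$xxtwyyt  (last char: 't')
  sorted[12] = vy$xxtwyytvssrrrsxryry  (last char: 'y')
  sorted[13] = wyytvssrrrsxryryvy$xxt  (last char: 't')
  sorted[14] = xryryvy$xxtwyytvssrrrs  (last char: 's')
  sorted[15] = xtwyytvssrrrsxryryvy$x  (last char: 'x')
  sorted[16] = xxtwyytvssrrrsxryryvy$  (last char: '$')
  sorted[17] = y$xxtwyytvssrrrsxryryv  (last char: 'v')
  sorted[18] = yryvy$xxtwyytvssrrrsxr  (last char: 'r')
  sorted[19] = ytvssrrrsxryryvy$xxtwy  (last char: 'y')
  sorted[20] = yvy$xxtwyytvssrrrsxryr  (last char: 'r')
  sorted[21] = yytvssrrrsxryryvy$xxtw  (last char: 'w')
Last column: ysrrxysvryxtytsx$vryrw
Original string S is at sorted index 16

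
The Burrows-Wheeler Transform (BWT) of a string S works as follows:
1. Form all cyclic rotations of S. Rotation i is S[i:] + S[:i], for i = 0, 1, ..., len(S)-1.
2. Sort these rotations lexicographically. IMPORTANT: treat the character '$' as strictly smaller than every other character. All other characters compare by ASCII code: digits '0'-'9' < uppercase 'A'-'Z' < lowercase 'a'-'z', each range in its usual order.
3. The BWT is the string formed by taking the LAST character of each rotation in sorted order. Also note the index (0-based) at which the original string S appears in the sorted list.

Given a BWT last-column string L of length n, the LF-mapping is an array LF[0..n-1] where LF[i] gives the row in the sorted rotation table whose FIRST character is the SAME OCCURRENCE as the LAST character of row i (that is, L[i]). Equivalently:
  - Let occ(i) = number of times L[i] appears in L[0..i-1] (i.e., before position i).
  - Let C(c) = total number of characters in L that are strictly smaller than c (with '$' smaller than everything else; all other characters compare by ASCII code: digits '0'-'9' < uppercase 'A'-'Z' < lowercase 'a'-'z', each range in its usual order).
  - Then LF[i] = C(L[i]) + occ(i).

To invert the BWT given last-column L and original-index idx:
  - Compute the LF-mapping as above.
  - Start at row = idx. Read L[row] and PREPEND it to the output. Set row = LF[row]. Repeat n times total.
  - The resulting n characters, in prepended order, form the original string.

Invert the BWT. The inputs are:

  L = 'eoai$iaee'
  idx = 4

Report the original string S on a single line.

LF mapping: 3 8 1 6 0 7 2 4 5
Walk LF starting at row 4, prepending L[row]:
  step 1: row=4, L[4]='$', prepend. Next row=LF[4]=0
  step 2: row=0, L[0]='e', prepend. Next row=LF[0]=3
  step 3: row=3, L[3]='i', prepend. Next row=LF[3]=6
  step 4: row=6, L[6]='a', prepend. Next row=LF[6]=2
  step 5: row=2, L[2]='a', prepend. Next row=LF[2]=1
  step 6: row=1, L[1]='o', prepend. Next row=LF[1]=8
  step 7: row=8, L[8]='e', prepend. Next row=LF[8]=5
  step 8: row=5, L[5]='i', prepend. Next row=LF[5]=7
  step 9: row=7, L[7]='e', prepend. Next row=LF[7]=4
Reversed output: eieoaaie$

Answer: eieoaaie$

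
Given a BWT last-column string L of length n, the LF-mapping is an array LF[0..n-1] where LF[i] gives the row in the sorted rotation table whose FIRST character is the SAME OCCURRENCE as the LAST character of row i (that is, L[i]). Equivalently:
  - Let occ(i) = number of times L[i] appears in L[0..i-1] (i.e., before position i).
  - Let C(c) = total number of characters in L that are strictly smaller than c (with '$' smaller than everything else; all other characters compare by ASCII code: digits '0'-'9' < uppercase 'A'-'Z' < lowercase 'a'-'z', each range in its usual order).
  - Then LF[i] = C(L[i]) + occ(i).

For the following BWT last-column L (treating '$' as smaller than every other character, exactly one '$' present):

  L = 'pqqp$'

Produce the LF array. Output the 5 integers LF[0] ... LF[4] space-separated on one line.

Answer: 1 3 4 2 0

Derivation:
Char counts: '$':1, 'p':2, 'q':2
C (first-col start): C('$')=0, C('p')=1, C('q')=3
L[0]='p': occ=0, LF[0]=C('p')+0=1+0=1
L[1]='q': occ=0, LF[1]=C('q')+0=3+0=3
L[2]='q': occ=1, LF[2]=C('q')+1=3+1=4
L[3]='p': occ=1, LF[3]=C('p')+1=1+1=2
L[4]='$': occ=0, LF[4]=C('$')+0=0+0=0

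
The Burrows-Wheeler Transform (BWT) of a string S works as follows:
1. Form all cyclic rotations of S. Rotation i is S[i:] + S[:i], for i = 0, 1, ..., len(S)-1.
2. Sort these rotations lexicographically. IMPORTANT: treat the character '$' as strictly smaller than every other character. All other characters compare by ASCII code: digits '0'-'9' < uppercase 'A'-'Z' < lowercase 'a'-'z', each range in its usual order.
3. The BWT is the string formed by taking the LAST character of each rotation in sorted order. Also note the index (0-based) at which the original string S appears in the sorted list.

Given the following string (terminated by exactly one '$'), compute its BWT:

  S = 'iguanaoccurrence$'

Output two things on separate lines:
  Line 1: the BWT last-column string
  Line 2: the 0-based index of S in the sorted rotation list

All 17 rotations (rotation i = S[i:]+S[:i]):
  rot[0] = iguanaoccurrence$
  rot[1] = guanaoccurrence$i
  rot[2] = uanaoccurrence$ig
  rot[3] = anaoccurrence$igu
  rot[4] = naoccurrence$igua
  rot[5] = aoccurrence$iguan
  rot[6] = occurrence$iguana
  rot[7] = ccurrence$iguanao
  rot[8] = currence$iguanaoc
  rot[9] = urrence$iguanaocc
  rot[10] = rrence$iguanaoccu
  rot[11] = rence$iguanaoccur
  rot[12] = ence$iguanaoccurr
  rot[13] = nce$iguanaoccurre
  rot[14] = ce$iguanaoccurren
  rot[15] = e$iguanaoccurrenc
  rot[16] = $iguanaoccurrence
Sorted (with $ < everything):
  sorted[0] = $iguanaoccurrence  (last char: 'e')
  sorted[1] = anaoccurrence$igu  (last char: 'u')
  sorted[2] = aoccurrence$iguan  (last char: 'n')
  sorted[3] = ccurrence$iguanao  (last char: 'o')
  sorted[4] = ce$iguanaoccurren  (last char: 'n')
  sorted[5] = currence$iguanaoc  (last char: 'c')
  sorted[6] = e$iguanaoccurrenc  (last char: 'c')
  sorted[7] = ence$iguanaoccurr  (last char: 'r')
  sorted[8] = guanaoccurrence$i  (last char: 'i')
  sorted[9] = iguanaoccurrence$  (last char: '$')
  sorted[10] = naoccurrence$igua  (last char: 'a')
  sorted[11] = nce$iguanaoccurre  (last char: 'e')
  sorted[12] = occurrence$iguana  (last char: 'a')
  sorted[13] = rence$iguanaoccur  (last char: 'r')
  sorted[14] = rrence$iguanaoccu  (last char: 'u')
  sorted[15] = uanaoccurrence$ig  (last char: 'g')
  sorted[16] = urrence$iguanaocc  (last char: 'c')
Last column: eunonccri$aearugc
Original string S is at sorted index 9

Answer: eunonccri$aearugc
9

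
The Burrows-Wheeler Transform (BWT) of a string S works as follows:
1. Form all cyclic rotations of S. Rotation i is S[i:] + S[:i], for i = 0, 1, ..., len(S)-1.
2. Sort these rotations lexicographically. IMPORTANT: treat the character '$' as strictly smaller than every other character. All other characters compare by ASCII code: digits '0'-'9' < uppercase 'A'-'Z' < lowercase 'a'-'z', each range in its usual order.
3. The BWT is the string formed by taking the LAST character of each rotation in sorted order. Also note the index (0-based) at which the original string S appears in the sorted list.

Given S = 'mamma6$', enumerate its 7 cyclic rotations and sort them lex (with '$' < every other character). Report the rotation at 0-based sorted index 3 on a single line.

All 7 rotations (rotation i = S[i:]+S[:i]):
  rot[0] = mamma6$
  rot[1] = amma6$m
  rot[2] = mma6$ma
  rot[3] = ma6$mam
  rot[4] = a6$mamm
  rot[5] = 6$mamma
  rot[6] = $mamma6
Sorted (with $ < everything):
  sorted[0] = $mamma6
  sorted[1] = 6$mamma
  sorted[2] = a6$mamm
  sorted[3] = amma6$m
  sorted[4] = ma6$mam
  sorted[5] = mamma6$
  sorted[6] = mma6$ma
sorted[3] = amma6$m

Answer: amma6$m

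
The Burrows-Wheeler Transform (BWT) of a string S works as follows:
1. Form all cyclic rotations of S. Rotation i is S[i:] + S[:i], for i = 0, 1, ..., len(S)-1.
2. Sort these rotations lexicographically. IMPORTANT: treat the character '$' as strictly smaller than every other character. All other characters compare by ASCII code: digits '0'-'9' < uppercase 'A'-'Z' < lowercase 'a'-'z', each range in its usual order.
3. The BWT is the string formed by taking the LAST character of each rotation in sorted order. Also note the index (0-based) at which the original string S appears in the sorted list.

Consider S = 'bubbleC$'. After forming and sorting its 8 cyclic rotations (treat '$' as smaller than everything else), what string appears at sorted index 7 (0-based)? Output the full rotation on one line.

Answer: ubbleC$b

Derivation:
All 8 rotations (rotation i = S[i:]+S[:i]):
  rot[0] = bubbleC$
  rot[1] = ubbleC$b
  rot[2] = bbleC$bu
  rot[3] = bleC$bub
  rot[4] = leC$bubb
  rot[5] = eC$bubbl
  rot[6] = C$bubble
  rot[7] = $bubbleC
Sorted (with $ < everything):
  sorted[0] = $bubbleC
  sorted[1] = C$bubble
  sorted[2] = bbleC$bu
  sorted[3] = bleC$bub
  sorted[4] = bubbleC$
  sorted[5] = eC$bubbl
  sorted[6] = leC$bubb
  sorted[7] = ubbleC$b
sorted[7] = ubbleC$b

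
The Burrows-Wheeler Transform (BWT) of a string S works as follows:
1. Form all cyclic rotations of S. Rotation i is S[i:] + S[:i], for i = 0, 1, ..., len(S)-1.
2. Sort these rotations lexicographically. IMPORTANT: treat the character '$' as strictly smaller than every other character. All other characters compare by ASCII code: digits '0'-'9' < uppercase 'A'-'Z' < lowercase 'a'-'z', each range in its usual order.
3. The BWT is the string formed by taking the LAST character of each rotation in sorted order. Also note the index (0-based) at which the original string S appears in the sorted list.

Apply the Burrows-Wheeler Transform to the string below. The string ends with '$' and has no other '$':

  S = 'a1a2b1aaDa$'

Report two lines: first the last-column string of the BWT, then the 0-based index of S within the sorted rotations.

All 11 rotations (rotation i = S[i:]+S[:i]):
  rot[0] = a1a2b1aaDa$
  rot[1] = 1a2b1aaDa$a
  rot[2] = a2b1aaDa$a1
  rot[3] = 2b1aaDa$a1a
  rot[4] = b1aaDa$a1a2
  rot[5] = 1aaDa$a1a2b
  rot[6] = aaDa$a1a2b1
  rot[7] = aDa$a1a2b1a
  rot[8] = Da$a1a2b1aa
  rot[9] = a$a1a2b1aaD
  rot[10] = $a1a2b1aaDa
Sorted (with $ < everything):
  sorted[0] = $a1a2b1aaDa  (last char: 'a')
  sorted[1] = 1a2b1aaDa$a  (last char: 'a')
  sorted[2] = 1aaDa$a1a2b  (last char: 'b')
  sorted[3] = 2b1aaDa$a1a  (last char: 'a')
  sorted[4] = Da$a1a2b1aa  (last char: 'a')
  sorted[5] = a$a1a2b1aaD  (last char: 'D')
  sorted[6] = a1a2b1aaDa$  (last char: '$')
  sorted[7] = a2b1aaDa$a1  (last char: '1')
  sorted[8] = aDa$a1a2b1a  (last char: 'a')
  sorted[9] = aaDa$a1a2b1  (last char: '1')
  sorted[10] = b1aaDa$a1a2  (last char: '2')
Last column: aabaaD$1a12
Original string S is at sorted index 6

Answer: aabaaD$1a12
6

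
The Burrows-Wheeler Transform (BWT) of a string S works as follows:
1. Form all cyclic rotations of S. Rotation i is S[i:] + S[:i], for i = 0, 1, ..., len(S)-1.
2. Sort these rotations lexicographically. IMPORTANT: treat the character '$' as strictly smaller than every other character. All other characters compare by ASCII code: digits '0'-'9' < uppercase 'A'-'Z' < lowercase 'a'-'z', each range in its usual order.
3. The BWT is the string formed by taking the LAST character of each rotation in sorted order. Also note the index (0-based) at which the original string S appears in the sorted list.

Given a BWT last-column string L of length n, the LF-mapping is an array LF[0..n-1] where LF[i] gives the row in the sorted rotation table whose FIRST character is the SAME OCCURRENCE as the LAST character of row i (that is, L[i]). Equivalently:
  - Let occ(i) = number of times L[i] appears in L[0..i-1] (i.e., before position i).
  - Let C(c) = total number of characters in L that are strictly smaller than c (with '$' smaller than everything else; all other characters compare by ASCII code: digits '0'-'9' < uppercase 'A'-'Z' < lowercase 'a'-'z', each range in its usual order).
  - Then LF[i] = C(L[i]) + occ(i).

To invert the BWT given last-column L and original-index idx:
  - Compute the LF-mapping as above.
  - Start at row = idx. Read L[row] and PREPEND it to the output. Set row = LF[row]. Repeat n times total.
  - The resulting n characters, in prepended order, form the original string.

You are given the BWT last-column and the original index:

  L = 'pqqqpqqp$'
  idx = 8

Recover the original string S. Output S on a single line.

LF mapping: 1 4 5 6 2 7 8 3 0
Walk LF starting at row 8, prepending L[row]:
  step 1: row=8, L[8]='$', prepend. Next row=LF[8]=0
  step 2: row=0, L[0]='p', prepend. Next row=LF[0]=1
  step 3: row=1, L[1]='q', prepend. Next row=LF[1]=4
  step 4: row=4, L[4]='p', prepend. Next row=LF[4]=2
  step 5: row=2, L[2]='q', prepend. Next row=LF[2]=5
  step 6: row=5, L[5]='q', prepend. Next row=LF[5]=7
  step 7: row=7, L[7]='p', prepend. Next row=LF[7]=3
  step 8: row=3, L[3]='q', prepend. Next row=LF[3]=6
  step 9: row=6, L[6]='q', prepend. Next row=LF[6]=8
Reversed output: qqpqqpqp$

Answer: qqpqqpqp$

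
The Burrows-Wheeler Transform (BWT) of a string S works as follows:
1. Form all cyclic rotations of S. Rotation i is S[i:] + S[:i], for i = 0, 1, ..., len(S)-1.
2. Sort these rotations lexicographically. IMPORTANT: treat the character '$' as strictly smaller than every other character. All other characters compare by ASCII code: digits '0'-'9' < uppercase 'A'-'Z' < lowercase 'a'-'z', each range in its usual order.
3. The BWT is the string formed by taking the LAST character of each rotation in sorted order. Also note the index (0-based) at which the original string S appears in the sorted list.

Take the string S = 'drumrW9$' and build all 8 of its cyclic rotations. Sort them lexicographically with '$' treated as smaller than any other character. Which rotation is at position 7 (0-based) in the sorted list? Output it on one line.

Answer: umrW9$dr

Derivation:
All 8 rotations (rotation i = S[i:]+S[:i]):
  rot[0] = drumrW9$
  rot[1] = rumrW9$d
  rot[2] = umrW9$dr
  rot[3] = mrW9$dru
  rot[4] = rW9$drum
  rot[5] = W9$drumr
  rot[6] = 9$drumrW
  rot[7] = $drumrW9
Sorted (with $ < everything):
  sorted[0] = $drumrW9
  sorted[1] = 9$drumrW
  sorted[2] = W9$drumr
  sorted[3] = drumrW9$
  sorted[4] = mrW9$dru
  sorted[5] = rW9$drum
  sorted[6] = rumrW9$d
  sorted[7] = umrW9$dr
sorted[7] = umrW9$dr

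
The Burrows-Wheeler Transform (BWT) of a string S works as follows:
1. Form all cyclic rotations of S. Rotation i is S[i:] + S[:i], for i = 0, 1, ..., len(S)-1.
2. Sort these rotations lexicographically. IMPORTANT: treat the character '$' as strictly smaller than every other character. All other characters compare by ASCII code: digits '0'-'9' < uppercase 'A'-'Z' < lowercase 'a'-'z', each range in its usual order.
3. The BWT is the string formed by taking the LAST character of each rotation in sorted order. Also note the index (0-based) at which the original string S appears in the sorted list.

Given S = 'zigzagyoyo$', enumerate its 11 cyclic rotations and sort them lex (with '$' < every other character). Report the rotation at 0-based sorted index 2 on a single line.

Answer: gyoyo$zigza

Derivation:
All 11 rotations (rotation i = S[i:]+S[:i]):
  rot[0] = zigzagyoyo$
  rot[1] = igzagyoyo$z
  rot[2] = gzagyoyo$zi
  rot[3] = zagyoyo$zig
  rot[4] = agyoyo$zigz
  rot[5] = gyoyo$zigza
  rot[6] = yoyo$zigzag
  rot[7] = oyo$zigzagy
  rot[8] = yo$zigzagyo
  rot[9] = o$zigzagyoy
  rot[10] = $zigzagyoyo
Sorted (with $ < everything):
  sorted[0] = $zigzagyoyo
  sorted[1] = agyoyo$zigz
  sorted[2] = gyoyo$zigza
  sorted[3] = gzagyoyo$zi
  sorted[4] = igzagyoyo$z
  sorted[5] = o$zigzagyoy
  sorted[6] = oyo$zigzagy
  sorted[7] = yo$zigzagyo
  sorted[8] = yoyo$zigzag
  sorted[9] = zagyoyo$zig
  sorted[10] = zigzagyoyo$
sorted[2] = gyoyo$zigza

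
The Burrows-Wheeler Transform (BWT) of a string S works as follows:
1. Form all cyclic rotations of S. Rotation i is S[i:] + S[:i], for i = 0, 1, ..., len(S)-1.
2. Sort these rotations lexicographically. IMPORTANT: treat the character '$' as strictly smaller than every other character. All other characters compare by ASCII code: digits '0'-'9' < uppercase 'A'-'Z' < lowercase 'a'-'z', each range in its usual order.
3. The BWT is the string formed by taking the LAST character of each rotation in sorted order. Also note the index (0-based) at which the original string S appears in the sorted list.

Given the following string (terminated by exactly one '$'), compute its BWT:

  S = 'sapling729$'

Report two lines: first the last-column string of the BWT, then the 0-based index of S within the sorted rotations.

All 11 rotations (rotation i = S[i:]+S[:i]):
  rot[0] = sapling729$
  rot[1] = apling729$s
  rot[2] = pling729$sa
  rot[3] = ling729$sap
  rot[4] = ing729$sapl
  rot[5] = ng729$sapli
  rot[6] = g729$saplin
  rot[7] = 729$sapling
  rot[8] = 29$sapling7
  rot[9] = 9$sapling72
  rot[10] = $sapling729
Sorted (with $ < everything):
  sorted[0] = $sapling729  (last char: '9')
  sorted[1] = 29$sapling7  (last char: '7')
  sorted[2] = 729$sapling  (last char: 'g')
  sorted[3] = 9$sapling72  (last char: '2')
  sorted[4] = apling729$s  (last char: 's')
  sorted[5] = g729$saplin  (last char: 'n')
  sorted[6] = ing729$sapl  (last char: 'l')
  sorted[7] = ling729$sap  (last char: 'p')
  sorted[8] = ng729$sapli  (last char: 'i')
  sorted[9] = pling729$sa  (last char: 'a')
  sorted[10] = sapling729$  (last char: '$')
Last column: 97g2snlpia$
Original string S is at sorted index 10

Answer: 97g2snlpia$
10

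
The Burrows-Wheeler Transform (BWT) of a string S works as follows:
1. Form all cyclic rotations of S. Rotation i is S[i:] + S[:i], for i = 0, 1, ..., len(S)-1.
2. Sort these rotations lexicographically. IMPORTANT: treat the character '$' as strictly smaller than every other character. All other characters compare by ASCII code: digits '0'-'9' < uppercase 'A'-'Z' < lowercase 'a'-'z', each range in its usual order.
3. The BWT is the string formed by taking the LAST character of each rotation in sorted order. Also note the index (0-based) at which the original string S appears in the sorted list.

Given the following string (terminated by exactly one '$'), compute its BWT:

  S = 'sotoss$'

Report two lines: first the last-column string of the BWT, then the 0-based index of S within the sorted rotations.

Answer: stss$oo
4

Derivation:
All 7 rotations (rotation i = S[i:]+S[:i]):
  rot[0] = sotoss$
  rot[1] = otoss$s
  rot[2] = toss$so
  rot[3] = oss$sot
  rot[4] = ss$soto
  rot[5] = s$sotos
  rot[6] = $sotoss
Sorted (with $ < everything):
  sorted[0] = $sotoss  (last char: 's')
  sorted[1] = oss$sot  (last char: 't')
  sorted[2] = otoss$s  (last char: 's')
  sorted[3] = s$sotos  (last char: 's')
  sorted[4] = sotoss$  (last char: '$')
  sorted[5] = ss$soto  (last char: 'o')
  sorted[6] = toss$so  (last char: 'o')
Last column: stss$oo
Original string S is at sorted index 4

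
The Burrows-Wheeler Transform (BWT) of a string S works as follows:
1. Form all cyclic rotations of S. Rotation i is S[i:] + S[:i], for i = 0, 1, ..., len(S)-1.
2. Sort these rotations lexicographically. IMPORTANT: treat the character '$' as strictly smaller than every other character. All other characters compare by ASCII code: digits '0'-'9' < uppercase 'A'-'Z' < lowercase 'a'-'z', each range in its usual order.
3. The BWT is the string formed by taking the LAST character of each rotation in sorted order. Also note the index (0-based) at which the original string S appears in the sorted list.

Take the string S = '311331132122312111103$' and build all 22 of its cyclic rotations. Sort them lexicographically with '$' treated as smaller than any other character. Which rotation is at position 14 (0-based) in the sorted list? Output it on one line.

All 22 rotations (rotation i = S[i:]+S[:i]):
  rot[0] = 311331132122312111103$
  rot[1] = 11331132122312111103$3
  rot[2] = 1331132122312111103$31
  rot[3] = 331132122312111103$311
  rot[4] = 31132122312111103$3113
  rot[5] = 1132122312111103$31133
  rot[6] = 132122312111103$311331
  rot[7] = 32122312111103$3113311
  rot[8] = 2122312111103$31133113
  rot[9] = 122312111103$311331132
  rot[10] = 22312111103$3113311321
  rot[11] = 2312111103$31133113212
  rot[12] = 312111103$311331132122
  rot[13] = 12111103$3113311321223
  rot[14] = 2111103$31133113212231
  rot[15] = 111103$311331132122312
  rot[16] = 11103$3113311321223121
  rot[17] = 1103$31133113212231211
  rot[18] = 103$311331132122312111
  rot[19] = 03$3113311321223121111
  rot[20] = 3$31133113212231211110
  rot[21] = $311331132122312111103
Sorted (with $ < everything):
  sorted[0] = $311331132122312111103
  sorted[1] = 03$3113311321223121111
  sorted[2] = 103$311331132122312111
  sorted[3] = 1103$31133113212231211
  sorted[4] = 11103$3113311321223121
  sorted[5] = 111103$311331132122312
  sorted[6] = 1132122312111103$31133
  sorted[7] = 11331132122312111103$3
  sorted[8] = 12111103$3113311321223
  sorted[9] = 122312111103$311331132
  sorted[10] = 132122312111103$311331
  sorted[11] = 1331132122312111103$31
  sorted[12] = 2111103$31133113212231
  sorted[13] = 2122312111103$31133113
  sorted[14] = 22312111103$3113311321
  sorted[15] = 2312111103$31133113212
  sorted[16] = 3$31133113212231211110
  sorted[17] = 31132122312111103$3113
  sorted[18] = 311331132122312111103$
  sorted[19] = 312111103$311331132122
  sorted[20] = 32122312111103$3113311
  sorted[21] = 331132122312111103$311
sorted[14] = 22312111103$3113311321

Answer: 22312111103$3113311321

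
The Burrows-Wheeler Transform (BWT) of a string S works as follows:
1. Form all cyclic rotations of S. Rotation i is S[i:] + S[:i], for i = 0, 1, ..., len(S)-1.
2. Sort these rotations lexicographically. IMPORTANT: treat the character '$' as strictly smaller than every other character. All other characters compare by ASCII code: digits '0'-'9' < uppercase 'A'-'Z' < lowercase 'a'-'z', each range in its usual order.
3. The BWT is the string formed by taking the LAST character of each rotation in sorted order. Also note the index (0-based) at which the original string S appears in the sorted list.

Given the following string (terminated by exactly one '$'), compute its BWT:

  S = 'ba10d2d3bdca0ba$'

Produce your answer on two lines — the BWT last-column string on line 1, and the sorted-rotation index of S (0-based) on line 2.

Answer: aa1addbcb0$3d02b
10

Derivation:
All 16 rotations (rotation i = S[i:]+S[:i]):
  rot[0] = ba10d2d3bdca0ba$
  rot[1] = a10d2d3bdca0ba$b
  rot[2] = 10d2d3bdca0ba$ba
  rot[3] = 0d2d3bdca0ba$ba1
  rot[4] = d2d3bdca0ba$ba10
  rot[5] = 2d3bdca0ba$ba10d
  rot[6] = d3bdca0ba$ba10d2
  rot[7] = 3bdca0ba$ba10d2d
  rot[8] = bdca0ba$ba10d2d3
  rot[9] = dca0ba$ba10d2d3b
  rot[10] = ca0ba$ba10d2d3bd
  rot[11] = a0ba$ba10d2d3bdc
  rot[12] = 0ba$ba10d2d3bdca
  rot[13] = ba$ba10d2d3bdca0
  rot[14] = a$ba10d2d3bdca0b
  rot[15] = $ba10d2d3bdca0ba
Sorted (with $ < everything):
  sorted[0] = $ba10d2d3bdca0ba  (last char: 'a')
  sorted[1] = 0ba$ba10d2d3bdca  (last char: 'a')
  sorted[2] = 0d2d3bdca0ba$ba1  (last char: '1')
  sorted[3] = 10d2d3bdca0ba$ba  (last char: 'a')
  sorted[4] = 2d3bdca0ba$ba10d  (last char: 'd')
  sorted[5] = 3bdca0ba$ba10d2d  (last char: 'd')
  sorted[6] = a$ba10d2d3bdca0b  (last char: 'b')
  sorted[7] = a0ba$ba10d2d3bdc  (last char: 'c')
  sorted[8] = a10d2d3bdca0ba$b  (last char: 'b')
  sorted[9] = ba$ba10d2d3bdca0  (last char: '0')
  sorted[10] = ba10d2d3bdca0ba$  (last char: '$')
  sorted[11] = bdca0ba$ba10d2d3  (last char: '3')
  sorted[12] = ca0ba$ba10d2d3bd  (last char: 'd')
  sorted[13] = d2d3bdca0ba$ba10  (last char: '0')
  sorted[14] = d3bdca0ba$ba10d2  (last char: '2')
  sorted[15] = dca0ba$ba10d2d3b  (last char: 'b')
Last column: aa1addbcb0$3d02b
Original string S is at sorted index 10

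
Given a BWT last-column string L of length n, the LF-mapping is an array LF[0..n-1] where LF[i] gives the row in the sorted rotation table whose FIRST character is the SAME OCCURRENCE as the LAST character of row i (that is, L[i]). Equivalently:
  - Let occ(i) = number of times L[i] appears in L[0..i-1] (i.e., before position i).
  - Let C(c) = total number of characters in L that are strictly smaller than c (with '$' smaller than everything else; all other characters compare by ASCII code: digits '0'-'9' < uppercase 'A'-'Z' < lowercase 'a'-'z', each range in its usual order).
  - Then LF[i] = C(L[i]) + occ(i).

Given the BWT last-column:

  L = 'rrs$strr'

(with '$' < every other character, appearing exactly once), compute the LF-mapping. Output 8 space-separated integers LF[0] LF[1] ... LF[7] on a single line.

Char counts: '$':1, 'r':4, 's':2, 't':1
C (first-col start): C('$')=0, C('r')=1, C('s')=5, C('t')=7
L[0]='r': occ=0, LF[0]=C('r')+0=1+0=1
L[1]='r': occ=1, LF[1]=C('r')+1=1+1=2
L[2]='s': occ=0, LF[2]=C('s')+0=5+0=5
L[3]='$': occ=0, LF[3]=C('$')+0=0+0=0
L[4]='s': occ=1, LF[4]=C('s')+1=5+1=6
L[5]='t': occ=0, LF[5]=C('t')+0=7+0=7
L[6]='r': occ=2, LF[6]=C('r')+2=1+2=3
L[7]='r': occ=3, LF[7]=C('r')+3=1+3=4

Answer: 1 2 5 0 6 7 3 4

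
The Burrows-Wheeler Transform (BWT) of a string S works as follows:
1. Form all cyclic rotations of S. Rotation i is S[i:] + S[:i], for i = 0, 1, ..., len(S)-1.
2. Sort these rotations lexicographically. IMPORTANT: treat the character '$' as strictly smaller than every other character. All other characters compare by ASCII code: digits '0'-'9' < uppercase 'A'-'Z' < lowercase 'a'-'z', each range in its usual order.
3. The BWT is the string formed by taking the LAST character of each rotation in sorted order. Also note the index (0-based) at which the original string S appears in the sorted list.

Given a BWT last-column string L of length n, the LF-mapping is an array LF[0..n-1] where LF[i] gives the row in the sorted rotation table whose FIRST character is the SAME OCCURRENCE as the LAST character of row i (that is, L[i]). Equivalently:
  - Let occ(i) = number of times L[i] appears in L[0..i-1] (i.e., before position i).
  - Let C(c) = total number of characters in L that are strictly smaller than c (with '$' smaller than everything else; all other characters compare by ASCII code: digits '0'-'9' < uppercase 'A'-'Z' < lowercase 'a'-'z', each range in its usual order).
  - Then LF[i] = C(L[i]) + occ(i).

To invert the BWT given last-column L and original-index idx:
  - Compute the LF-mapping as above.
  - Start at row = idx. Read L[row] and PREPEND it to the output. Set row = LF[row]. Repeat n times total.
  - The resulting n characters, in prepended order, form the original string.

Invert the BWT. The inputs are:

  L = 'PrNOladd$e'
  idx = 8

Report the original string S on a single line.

Answer: ladderNOP$

Derivation:
LF mapping: 3 9 1 2 8 4 5 6 0 7
Walk LF starting at row 8, prepending L[row]:
  step 1: row=8, L[8]='$', prepend. Next row=LF[8]=0
  step 2: row=0, L[0]='P', prepend. Next row=LF[0]=3
  step 3: row=3, L[3]='O', prepend. Next row=LF[3]=2
  step 4: row=2, L[2]='N', prepend. Next row=LF[2]=1
  step 5: row=1, L[1]='r', prepend. Next row=LF[1]=9
  step 6: row=9, L[9]='e', prepend. Next row=LF[9]=7
  step 7: row=7, L[7]='d', prepend. Next row=LF[7]=6
  step 8: row=6, L[6]='d', prepend. Next row=LF[6]=5
  step 9: row=5, L[5]='a', prepend. Next row=LF[5]=4
  step 10: row=4, L[4]='l', prepend. Next row=LF[4]=8
Reversed output: ladderNOP$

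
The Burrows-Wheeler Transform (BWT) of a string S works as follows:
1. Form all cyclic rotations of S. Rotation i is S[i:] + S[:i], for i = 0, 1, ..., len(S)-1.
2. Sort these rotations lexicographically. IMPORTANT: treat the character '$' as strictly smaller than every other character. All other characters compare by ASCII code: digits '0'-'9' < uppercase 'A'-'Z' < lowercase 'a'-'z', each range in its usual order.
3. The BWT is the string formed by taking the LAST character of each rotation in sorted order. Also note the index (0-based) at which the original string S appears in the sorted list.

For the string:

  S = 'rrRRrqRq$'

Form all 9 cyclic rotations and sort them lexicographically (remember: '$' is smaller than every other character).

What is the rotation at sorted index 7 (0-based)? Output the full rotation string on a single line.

All 9 rotations (rotation i = S[i:]+S[:i]):
  rot[0] = rrRRrqRq$
  rot[1] = rRRrqRq$r
  rot[2] = RRrqRq$rr
  rot[3] = RrqRq$rrR
  rot[4] = rqRq$rrRR
  rot[5] = qRq$rrRRr
  rot[6] = Rq$rrRRrq
  rot[7] = q$rrRRrqR
  rot[8] = $rrRRrqRq
Sorted (with $ < everything):
  sorted[0] = $rrRRrqRq
  sorted[1] = RRrqRq$rr
  sorted[2] = Rq$rrRRrq
  sorted[3] = RrqRq$rrR
  sorted[4] = q$rrRRrqR
  sorted[5] = qRq$rrRRr
  sorted[6] = rRRrqRq$r
  sorted[7] = rqRq$rrRR
  sorted[8] = rrRRrqRq$
sorted[7] = rqRq$rrRR

Answer: rqRq$rrRR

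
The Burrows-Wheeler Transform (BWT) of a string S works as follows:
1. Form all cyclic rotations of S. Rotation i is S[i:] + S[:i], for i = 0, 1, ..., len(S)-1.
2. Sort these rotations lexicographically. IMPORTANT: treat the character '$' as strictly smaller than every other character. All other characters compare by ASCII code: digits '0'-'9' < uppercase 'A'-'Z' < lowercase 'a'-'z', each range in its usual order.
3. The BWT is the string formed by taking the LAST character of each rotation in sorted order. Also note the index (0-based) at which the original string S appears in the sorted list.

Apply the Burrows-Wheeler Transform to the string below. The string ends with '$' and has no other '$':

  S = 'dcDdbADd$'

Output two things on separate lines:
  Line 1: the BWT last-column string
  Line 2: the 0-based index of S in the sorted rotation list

All 9 rotations (rotation i = S[i:]+S[:i]):
  rot[0] = dcDdbADd$
  rot[1] = cDdbADd$d
  rot[2] = DdbADd$dc
  rot[3] = dbADd$dcD
  rot[4] = bADd$dcDd
  rot[5] = ADd$dcDdb
  rot[6] = Dd$dcDdbA
  rot[7] = d$dcDdbAD
  rot[8] = $dcDdbADd
Sorted (with $ < everything):
  sorted[0] = $dcDdbADd  (last char: 'd')
  sorted[1] = ADd$dcDdb  (last char: 'b')
  sorted[2] = Dd$dcDdbA  (last char: 'A')
  sorted[3] = DdbADd$dc  (last char: 'c')
  sorted[4] = bADd$dcDd  (last char: 'd')
  sorted[5] = cDdbADd$d  (last char: 'd')
  sorted[6] = d$dcDdbAD  (last char: 'D')
  sorted[7] = dbADd$dcD  (last char: 'D')
  sorted[8] = dcDdbADd$  (last char: '$')
Last column: dbAcddDD$
Original string S is at sorted index 8

Answer: dbAcddDD$
8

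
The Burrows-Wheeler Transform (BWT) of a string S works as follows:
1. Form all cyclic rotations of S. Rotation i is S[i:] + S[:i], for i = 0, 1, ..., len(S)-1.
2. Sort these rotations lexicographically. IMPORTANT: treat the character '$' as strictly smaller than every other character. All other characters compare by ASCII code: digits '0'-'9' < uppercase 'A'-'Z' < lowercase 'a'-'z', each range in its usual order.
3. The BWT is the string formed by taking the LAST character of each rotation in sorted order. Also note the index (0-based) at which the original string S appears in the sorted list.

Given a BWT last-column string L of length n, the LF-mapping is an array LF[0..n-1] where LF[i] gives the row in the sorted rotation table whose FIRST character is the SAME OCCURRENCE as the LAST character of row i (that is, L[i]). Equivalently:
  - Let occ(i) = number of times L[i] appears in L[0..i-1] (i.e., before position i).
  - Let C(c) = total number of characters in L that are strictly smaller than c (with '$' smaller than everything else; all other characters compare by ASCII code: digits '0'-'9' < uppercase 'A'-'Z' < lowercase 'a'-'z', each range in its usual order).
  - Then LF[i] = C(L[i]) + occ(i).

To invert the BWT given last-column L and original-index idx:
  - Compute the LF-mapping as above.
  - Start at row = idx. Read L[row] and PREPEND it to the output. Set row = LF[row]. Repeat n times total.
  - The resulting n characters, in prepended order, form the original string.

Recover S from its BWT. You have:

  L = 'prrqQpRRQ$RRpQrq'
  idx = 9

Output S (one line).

Answer: pRRqQrQRRpqrrQp$

Derivation:
LF mapping: 8 13 14 11 1 9 4 5 2 0 6 7 10 3 15 12
Walk LF starting at row 9, prepending L[row]:
  step 1: row=9, L[9]='$', prepend. Next row=LF[9]=0
  step 2: row=0, L[0]='p', prepend. Next row=LF[0]=8
  step 3: row=8, L[8]='Q', prepend. Next row=LF[8]=2
  step 4: row=2, L[2]='r', prepend. Next row=LF[2]=14
  step 5: row=14, L[14]='r', prepend. Next row=LF[14]=15
  step 6: row=15, L[15]='q', prepend. Next row=LF[15]=12
  step 7: row=12, L[12]='p', prepend. Next row=LF[12]=10
  step 8: row=10, L[10]='R', prepend. Next row=LF[10]=6
  step 9: row=6, L[6]='R', prepend. Next row=LF[6]=4
  step 10: row=4, L[4]='Q', prepend. Next row=LF[4]=1
  step 11: row=1, L[1]='r', prepend. Next row=LF[1]=13
  step 12: row=13, L[13]='Q', prepend. Next row=LF[13]=3
  step 13: row=3, L[3]='q', prepend. Next row=LF[3]=11
  step 14: row=11, L[11]='R', prepend. Next row=LF[11]=7
  step 15: row=7, L[7]='R', prepend. Next row=LF[7]=5
  step 16: row=5, L[5]='p', prepend. Next row=LF[5]=9
Reversed output: pRRqQrQRRpqrrQp$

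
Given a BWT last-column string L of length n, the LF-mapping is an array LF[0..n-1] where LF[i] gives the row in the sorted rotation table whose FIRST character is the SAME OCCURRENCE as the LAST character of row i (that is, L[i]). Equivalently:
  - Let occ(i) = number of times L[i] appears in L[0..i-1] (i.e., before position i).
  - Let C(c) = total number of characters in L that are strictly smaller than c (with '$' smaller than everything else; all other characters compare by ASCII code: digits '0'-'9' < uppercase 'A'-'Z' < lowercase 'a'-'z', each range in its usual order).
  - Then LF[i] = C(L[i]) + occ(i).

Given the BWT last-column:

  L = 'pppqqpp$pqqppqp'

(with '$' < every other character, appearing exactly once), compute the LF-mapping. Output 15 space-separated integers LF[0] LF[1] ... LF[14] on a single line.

Char counts: '$':1, 'p':9, 'q':5
C (first-col start): C('$')=0, C('p')=1, C('q')=10
L[0]='p': occ=0, LF[0]=C('p')+0=1+0=1
L[1]='p': occ=1, LF[1]=C('p')+1=1+1=2
L[2]='p': occ=2, LF[2]=C('p')+2=1+2=3
L[3]='q': occ=0, LF[3]=C('q')+0=10+0=10
L[4]='q': occ=1, LF[4]=C('q')+1=10+1=11
L[5]='p': occ=3, LF[5]=C('p')+3=1+3=4
L[6]='p': occ=4, LF[6]=C('p')+4=1+4=5
L[7]='$': occ=0, LF[7]=C('$')+0=0+0=0
L[8]='p': occ=5, LF[8]=C('p')+5=1+5=6
L[9]='q': occ=2, LF[9]=C('q')+2=10+2=12
L[10]='q': occ=3, LF[10]=C('q')+3=10+3=13
L[11]='p': occ=6, LF[11]=C('p')+6=1+6=7
L[12]='p': occ=7, LF[12]=C('p')+7=1+7=8
L[13]='q': occ=4, LF[13]=C('q')+4=10+4=14
L[14]='p': occ=8, LF[14]=C('p')+8=1+8=9

Answer: 1 2 3 10 11 4 5 0 6 12 13 7 8 14 9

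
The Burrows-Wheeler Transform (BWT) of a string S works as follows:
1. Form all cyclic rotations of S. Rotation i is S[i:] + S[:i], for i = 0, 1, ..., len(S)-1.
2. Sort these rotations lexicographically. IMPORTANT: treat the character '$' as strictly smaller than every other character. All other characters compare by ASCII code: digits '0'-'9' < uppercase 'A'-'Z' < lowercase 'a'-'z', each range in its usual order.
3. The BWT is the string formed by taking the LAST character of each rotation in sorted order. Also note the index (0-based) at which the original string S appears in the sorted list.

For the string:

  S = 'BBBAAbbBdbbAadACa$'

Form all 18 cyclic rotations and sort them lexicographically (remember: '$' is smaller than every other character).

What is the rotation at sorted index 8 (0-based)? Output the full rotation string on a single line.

All 18 rotations (rotation i = S[i:]+S[:i]):
  rot[0] = BBBAAbbBdbbAadACa$
  rot[1] = BBAAbbBdbbAadACa$B
  rot[2] = BAAbbBdbbAadACa$BB
  rot[3] = AAbbBdbbAadACa$BBB
  rot[4] = AbbBdbbAadACa$BBBA
  rot[5] = bbBdbbAadACa$BBBAA
  rot[6] = bBdbbAadACa$BBBAAb
  rot[7] = BdbbAadACa$BBBAAbb
  rot[8] = dbbAadACa$BBBAAbbB
  rot[9] = bbAadACa$BBBAAbbBd
  rot[10] = bAadACa$BBBAAbbBdb
  rot[11] = AadACa$BBBAAbbBdbb
  rot[12] = adACa$BBBAAbbBdbbA
  rot[13] = dACa$BBBAAbbBdbbAa
  rot[14] = ACa$BBBAAbbBdbbAad
  rot[15] = Ca$BBBAAbbBdbbAadA
  rot[16] = a$BBBAAbbBdbbAadAC
  rot[17] = $BBBAAbbBdbbAadACa
Sorted (with $ < everything):
  sorted[0] = $BBBAAbbBdbbAadACa
  sorted[1] = AAbbBdbbAadACa$BBB
  sorted[2] = ACa$BBBAAbbBdbbAad
  sorted[3] = AadACa$BBBAAbbBdbb
  sorted[4] = AbbBdbbAadACa$BBBA
  sorted[5] = BAAbbBdbbAadACa$BB
  sorted[6] = BBAAbbBdbbAadACa$B
  sorted[7] = BBBAAbbBdbbAadACa$
  sorted[8] = BdbbAadACa$BBBAAbb
  sorted[9] = Ca$BBBAAbbBdbbAadA
  sorted[10] = a$BBBAAbbBdbbAadAC
  sorted[11] = adACa$BBBAAbbBdbbA
  sorted[12] = bAadACa$BBBAAbbBdb
  sorted[13] = bBdbbAadACa$BBBAAb
  sorted[14] = bbAadACa$BBBAAbbBd
  sorted[15] = bbBdbbAadACa$BBBAA
  sorted[16] = dACa$BBBAAbbBdbbAa
  sorted[17] = dbbAadACa$BBBAAbbB
sorted[8] = BdbbAadACa$BBBAAbb

Answer: BdbbAadACa$BBBAAbb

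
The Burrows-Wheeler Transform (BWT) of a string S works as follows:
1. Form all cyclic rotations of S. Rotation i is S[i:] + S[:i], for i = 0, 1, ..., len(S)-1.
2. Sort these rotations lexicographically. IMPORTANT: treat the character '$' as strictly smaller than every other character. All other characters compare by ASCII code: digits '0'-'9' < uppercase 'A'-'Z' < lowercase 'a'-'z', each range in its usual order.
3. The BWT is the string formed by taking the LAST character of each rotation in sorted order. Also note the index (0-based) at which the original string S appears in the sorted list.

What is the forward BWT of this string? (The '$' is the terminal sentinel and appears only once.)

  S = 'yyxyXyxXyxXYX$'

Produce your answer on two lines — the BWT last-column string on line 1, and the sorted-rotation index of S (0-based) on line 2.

All 14 rotations (rotation i = S[i:]+S[:i]):
  rot[0] = yyxyXyxXyxXYX$
  rot[1] = yxyXyxXyxXYX$y
  rot[2] = xyXyxXyxXYX$yy
  rot[3] = yXyxXyxXYX$yyx
  rot[4] = XyxXyxXYX$yyxy
  rot[5] = yxXyxXYX$yyxyX
  rot[6] = xXyxXYX$yyxyXy
  rot[7] = XyxXYX$yyxyXyx
  rot[8] = yxXYX$yyxyXyxX
  rot[9] = xXYX$yyxyXyxXy
  rot[10] = XYX$yyxyXyxXyx
  rot[11] = YX$yyxyXyxXyxX
  rot[12] = X$yyxyXyxXyxXY
  rot[13] = $yyxyXyxXyxXYX
Sorted (with $ < everything):
  sorted[0] = $yyxyXyxXyxXYX  (last char: 'X')
  sorted[1] = X$yyxyXyxXyxXY  (last char: 'Y')
  sorted[2] = XYX$yyxyXyxXyx  (last char: 'x')
  sorted[3] = XyxXYX$yyxyXyx  (last char: 'x')
  sorted[4] = XyxXyxXYX$yyxy  (last char: 'y')
  sorted[5] = YX$yyxyXyxXyxX  (last char: 'X')
  sorted[6] = xXYX$yyxyXyxXy  (last char: 'y')
  sorted[7] = xXyxXYX$yyxyXy  (last char: 'y')
  sorted[8] = xyXyxXyxXYX$yy  (last char: 'y')
  sorted[9] = yXyxXyxXYX$yyx  (last char: 'x')
  sorted[10] = yxXYX$yyxyXyxX  (last char: 'X')
  sorted[11] = yxXyxXYX$yyxyX  (last char: 'X')
  sorted[12] = yxyXyxXyxXYX$y  (last char: 'y')
  sorted[13] = yyxyXyxXyxXYX$  (last char: '$')
Last column: XYxxyXyyyxXXy$
Original string S is at sorted index 13

Answer: XYxxyXyyyxXXy$
13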